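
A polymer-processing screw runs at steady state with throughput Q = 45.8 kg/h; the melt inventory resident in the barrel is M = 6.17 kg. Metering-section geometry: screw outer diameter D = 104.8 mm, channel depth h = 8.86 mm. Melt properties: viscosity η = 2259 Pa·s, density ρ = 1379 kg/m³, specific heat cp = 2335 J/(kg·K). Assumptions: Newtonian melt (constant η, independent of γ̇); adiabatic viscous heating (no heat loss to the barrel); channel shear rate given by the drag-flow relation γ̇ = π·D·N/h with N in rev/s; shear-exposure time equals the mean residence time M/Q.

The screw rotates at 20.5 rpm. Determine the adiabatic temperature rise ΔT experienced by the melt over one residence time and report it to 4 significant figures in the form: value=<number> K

Q_s = Q / 3600 = 45.8 / 3600 = 0.0127222 kg/s
Mean residence time: t_res = M/Q_s = 6.17 kg / 0.0127222 kg/s = 484.978 s
Geometry in metres: D = 104.8 mm → 0.1048 m, h = 8.86 mm → 0.00886 m; screw speed N = 20.5 rpm = 0.341667 rev/s
γ̇ = π·D·N / h = π · 0.1048 · 0.341667 / 0.00886 = 12.6964 s⁻¹
ΔT = η·γ̇²·t_res/(ρ·cp) = [2259 × 12.6964² × 484.978] / [1379 × 2335] = 54.8463 K

value=54.85 K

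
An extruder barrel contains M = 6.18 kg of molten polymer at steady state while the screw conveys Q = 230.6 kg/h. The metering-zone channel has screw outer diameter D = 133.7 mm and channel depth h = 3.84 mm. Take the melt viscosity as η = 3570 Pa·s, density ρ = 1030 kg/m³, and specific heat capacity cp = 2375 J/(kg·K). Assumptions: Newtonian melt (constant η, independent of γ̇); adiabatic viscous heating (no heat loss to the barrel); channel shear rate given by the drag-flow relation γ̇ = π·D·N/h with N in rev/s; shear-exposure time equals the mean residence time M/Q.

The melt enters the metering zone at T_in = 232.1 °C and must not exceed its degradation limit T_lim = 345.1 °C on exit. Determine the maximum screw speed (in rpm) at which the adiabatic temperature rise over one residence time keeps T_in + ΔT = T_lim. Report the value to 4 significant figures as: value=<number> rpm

Q_s = Q / 3600 = 230.6 / 3600 = 0.0640556 kg/s
t_res = M / Q_s = 6.18 / 0.0640556 = 96.4788 s
D = 133.7 mm = 0.1337 m;  h = 3.84 mm = 0.00384 m
ΔT_a = T_lim − T_in = 345.1 °C − 232.1 °C = 113 K
γ̇_max² = ΔT_a·ρ·cp / (η·t_res) = [113 × 1030 × 2375] / [3570 × 96.4788] = 802.563 s⁻²
γ̇_max = sqrt(802.563) = 28.3296 s⁻¹
Solve γ̇ = πDN/h for N: N_max = γ̇_max·h/(π·D) = 28.3296 × 0.00384 / (π × 0.1337) = 0.258994 rev/s = 15.5396 rpm

value=15.54 rpm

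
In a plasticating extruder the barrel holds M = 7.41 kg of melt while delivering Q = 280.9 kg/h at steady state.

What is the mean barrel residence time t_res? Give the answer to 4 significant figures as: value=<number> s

value=94.97 s

Throughput in SI: Q_s = 280.9 kg/h ÷ 3600 s/h = 0.0780278 kg/s
t_res = M / Q_s = 7.41 ÷ 0.0780278 = 94.9662 s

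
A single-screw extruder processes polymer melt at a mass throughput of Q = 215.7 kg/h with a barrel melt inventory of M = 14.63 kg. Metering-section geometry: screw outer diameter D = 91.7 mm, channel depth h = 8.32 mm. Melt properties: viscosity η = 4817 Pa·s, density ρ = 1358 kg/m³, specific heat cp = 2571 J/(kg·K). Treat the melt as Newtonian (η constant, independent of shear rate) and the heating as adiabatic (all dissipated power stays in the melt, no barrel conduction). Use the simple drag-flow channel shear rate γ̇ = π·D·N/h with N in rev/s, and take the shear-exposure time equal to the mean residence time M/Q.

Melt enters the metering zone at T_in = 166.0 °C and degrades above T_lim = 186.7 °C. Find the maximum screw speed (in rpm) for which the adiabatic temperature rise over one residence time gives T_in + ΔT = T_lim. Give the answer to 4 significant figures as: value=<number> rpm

Throughput in SI: Q_s = 215.7 kg/h ÷ 3600 s/h = 0.0599167 kg/s
Mean residence time: t_res = M/Q_s = 14.63 kg / 0.0599167 kg/s = 244.172 s
Convert to metres: D = 0.0917 m, h = 0.00832 m
ΔT_a = T_lim − T_in = 186.7 °C − 166.0 °C = 20.7 K
Invert ΔT = ηγ̇²t_res/(ρcp) for γ̇: γ̇_max² = ΔT_a ρ cp / (η t_res) = 20.7·1358·2571 / (4817·244.172) = 61.4467 s⁻²
γ̇_max = √61.4467 = 7.8388 s⁻¹
N_max = γ̇_max h / (πD) = 7.8388·0.00832/(π·0.0917) = 0.226388 rev/s → ×60 = 13.5833 rpm

value=13.58 rpm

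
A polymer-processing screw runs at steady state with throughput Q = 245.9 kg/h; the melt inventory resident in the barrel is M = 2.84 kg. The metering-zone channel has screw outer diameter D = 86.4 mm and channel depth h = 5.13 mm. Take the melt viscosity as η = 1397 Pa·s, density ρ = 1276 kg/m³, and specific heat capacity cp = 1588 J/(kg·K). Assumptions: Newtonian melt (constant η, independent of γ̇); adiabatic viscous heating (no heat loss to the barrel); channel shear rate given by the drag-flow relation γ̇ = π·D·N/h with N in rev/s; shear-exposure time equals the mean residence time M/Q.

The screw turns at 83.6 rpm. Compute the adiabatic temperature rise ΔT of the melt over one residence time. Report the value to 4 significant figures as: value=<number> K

Convert throughput: Q = 245.9 kg/h = 245.9/3600 = 0.0683056 kg/s
t_res = M / Q_s = 2.84 / 0.0683056 = 41.5779 s
D = 86.4 mm = 0.0864 m;  h = 5.13 mm = 0.00513 m;  N = 83.6 rpm / 60 = 1.39333 rev/s
γ̇ = π·D·N / h = π · 0.0864 · 1.39333 / 0.00513 = 73.7227 s⁻¹
ΔT = η·γ̇²·t_res/(ρ·cp) = [1397 × 73.7227² × 41.5779] / [1276 × 1588] = 155.797 K

value=155.8 K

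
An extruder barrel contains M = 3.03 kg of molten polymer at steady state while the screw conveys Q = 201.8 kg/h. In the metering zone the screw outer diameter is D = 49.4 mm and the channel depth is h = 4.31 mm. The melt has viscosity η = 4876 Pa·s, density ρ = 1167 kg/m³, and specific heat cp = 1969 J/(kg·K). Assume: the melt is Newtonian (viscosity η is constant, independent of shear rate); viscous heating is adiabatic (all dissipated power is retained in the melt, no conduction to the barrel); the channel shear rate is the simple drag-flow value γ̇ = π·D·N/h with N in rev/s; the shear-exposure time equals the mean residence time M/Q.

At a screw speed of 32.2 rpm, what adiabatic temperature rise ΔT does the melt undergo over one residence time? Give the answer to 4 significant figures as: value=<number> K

Throughput in SI: Q_s = 201.8 kg/h ÷ 3600 s/h = 0.0560556 kg/s
t_res = M / Q_s = 3.03 ÷ 0.0560556 = 54.0535 s
D = 49.4 mm = 0.0494 m;  h = 4.31 mm = 0.00431 m;  N = 32.2 rpm / 60 = 0.536667 rev/s
γ̇ = π D N / h = (π)(0.0494)(0.536667) / 0.00431 = 19.3243 s⁻¹
ΔT = η·γ̇²·t_res / (ρ·cp) = 4876 · (19.3243)² · 54.0535 / (1167 · 1969) = 42.8331 K

value=42.83 K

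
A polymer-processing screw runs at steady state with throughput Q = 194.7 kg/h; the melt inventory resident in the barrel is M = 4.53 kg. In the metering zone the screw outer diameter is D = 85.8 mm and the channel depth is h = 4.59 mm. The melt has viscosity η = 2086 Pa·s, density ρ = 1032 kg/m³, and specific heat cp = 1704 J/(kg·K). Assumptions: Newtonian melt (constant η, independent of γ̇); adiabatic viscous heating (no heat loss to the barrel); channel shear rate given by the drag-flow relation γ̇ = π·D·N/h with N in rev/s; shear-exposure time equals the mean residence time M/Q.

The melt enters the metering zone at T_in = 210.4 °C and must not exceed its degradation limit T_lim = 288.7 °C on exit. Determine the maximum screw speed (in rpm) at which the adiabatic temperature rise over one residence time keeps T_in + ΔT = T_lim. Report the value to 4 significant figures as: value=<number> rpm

value=28.68 rpm

Convert throughput: Q = 194.7 kg/h = 194.7/3600 = 0.0540833 kg/s
Mean residence time: t_res = M/Q_s = 4.53 kg / 0.0540833 kg/s = 83.7596 s
Convert to metres: D = 0.0858 m, h = 0.00459 m
Allowable rise: ΔT_a = T_lim − T_in = 288.7 − 210.4 = 78.3 K
γ̇_max² = ΔT_a·ρ·cp/(η·t_res) = 78.3·1032·1704/(2086·83.7596) = 788.065 s⁻²
γ̇_max = sqrt(788.065) = 28.0725 s⁻¹
Solve γ̇ = πDN/h for N: N_max = γ̇_max·h/(π·D) = 28.0725 × 0.00459 / (π × 0.0858) = 0.478032 rev/s = 28.6819 rpm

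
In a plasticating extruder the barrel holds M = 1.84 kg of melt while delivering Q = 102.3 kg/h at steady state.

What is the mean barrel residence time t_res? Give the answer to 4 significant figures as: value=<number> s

Q_s = Q / 3600 = 102.3 / 3600 = 0.0284167 kg/s
Mean residence time: t_res = M/Q_s = 1.84 kg / 0.0284167 kg/s = 64.7507 s

value=64.75 s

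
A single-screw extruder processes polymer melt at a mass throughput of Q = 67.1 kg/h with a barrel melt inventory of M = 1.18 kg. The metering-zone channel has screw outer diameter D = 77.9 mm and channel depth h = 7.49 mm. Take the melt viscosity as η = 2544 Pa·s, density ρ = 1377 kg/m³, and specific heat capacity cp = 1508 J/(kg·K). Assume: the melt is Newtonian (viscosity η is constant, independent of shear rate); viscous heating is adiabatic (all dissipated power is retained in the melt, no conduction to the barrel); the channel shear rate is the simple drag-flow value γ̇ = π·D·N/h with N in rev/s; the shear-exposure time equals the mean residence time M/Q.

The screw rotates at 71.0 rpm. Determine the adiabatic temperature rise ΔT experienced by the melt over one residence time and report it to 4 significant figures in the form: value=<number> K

Convert throughput: Q = 67.1 kg/h = 67.1/3600 = 0.0186389 kg/s
t_res = M / Q_s = 1.18 ÷ 0.0186389 = 63.3085 s
D = 77.9 mm = 0.0779 m;  h = 7.49 mm = 0.00749 m;  N = 71.0 rpm / 60 = 1.18333 rev/s
γ̇ = π D N / h = (π)(0.0779)(1.18333) / 0.00749 = 38.6645 s⁻¹
ΔT = η·γ̇²·t_res / (ρ·cp) = 2544 · (38.6645)² · 63.3085 / (1377 · 1508) = 115.95 K

value=115.9 K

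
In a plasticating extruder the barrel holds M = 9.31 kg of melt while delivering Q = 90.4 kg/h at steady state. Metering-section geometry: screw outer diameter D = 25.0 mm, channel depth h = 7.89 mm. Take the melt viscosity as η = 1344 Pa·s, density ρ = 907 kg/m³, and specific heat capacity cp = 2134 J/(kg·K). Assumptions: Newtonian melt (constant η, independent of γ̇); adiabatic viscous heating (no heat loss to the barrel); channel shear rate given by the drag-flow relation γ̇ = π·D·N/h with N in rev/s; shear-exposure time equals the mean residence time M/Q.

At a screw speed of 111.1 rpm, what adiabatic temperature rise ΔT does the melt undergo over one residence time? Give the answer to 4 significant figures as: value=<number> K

value=87.46 K

Convert throughput: Q = 90.4 kg/h = 90.4/3600 = 0.0251111 kg/s
t_res = M / Q_s = 9.31 / 0.0251111 = 370.752 s
D = 25.0 mm = 0.025 m;  h = 7.89 mm = 0.00789 m;  N = 111.1 rpm / 60 = 1.85167 rev/s
Shear rate: γ̇ = πDN/h = π·0.025·1.85167/0.00789 = 18.4321 s⁻¹
ΔT = η·γ̇²·t_res/(ρ·cp) = [1344 × 18.4321² × 370.752] / [907 × 2134] = 87.4647 K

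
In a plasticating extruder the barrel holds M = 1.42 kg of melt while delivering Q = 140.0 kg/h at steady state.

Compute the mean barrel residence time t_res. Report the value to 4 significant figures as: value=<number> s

Q_s = Q / 3600 = 140.0 / 3600 = 0.0388889 kg/s
Mean residence time: t_res = M/Q_s = 1.42 kg / 0.0388889 kg/s = 36.5143 s

value=36.51 s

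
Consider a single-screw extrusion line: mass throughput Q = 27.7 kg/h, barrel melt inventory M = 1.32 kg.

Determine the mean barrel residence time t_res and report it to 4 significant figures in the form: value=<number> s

value=171.6 s

Throughput in SI: Q_s = 27.7 kg/h ÷ 3600 s/h = 0.00769444 kg/s
Mean residence time: t_res = M/Q_s = 1.32 kg / 0.00769444 kg/s = 171.552 s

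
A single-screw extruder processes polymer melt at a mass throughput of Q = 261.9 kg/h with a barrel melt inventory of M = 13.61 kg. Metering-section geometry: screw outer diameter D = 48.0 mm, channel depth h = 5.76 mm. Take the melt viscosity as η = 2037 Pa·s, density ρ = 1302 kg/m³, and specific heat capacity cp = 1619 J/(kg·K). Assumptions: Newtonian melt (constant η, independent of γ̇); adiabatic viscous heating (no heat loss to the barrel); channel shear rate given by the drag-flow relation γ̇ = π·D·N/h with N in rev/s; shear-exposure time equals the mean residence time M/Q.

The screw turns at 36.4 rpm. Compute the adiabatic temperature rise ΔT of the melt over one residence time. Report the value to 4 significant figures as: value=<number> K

value=45.60 K

Convert throughput: Q = 261.9 kg/h = 261.9/3600 = 0.07275 kg/s
t_res = M / Q_s = 13.61 / 0.07275 = 187.079 s
D = 48.0 mm = 0.048 m;  h = 5.76 mm = 0.00576 m;  N = 36.4 rpm / 60 = 0.606667 rev/s
γ̇ = π D N / h = (π)(0.048)(0.606667) / 0.00576 = 15.8825 s⁻¹
ΔT = η·γ̇²·t_res / (ρ·cp) = 2037 · (15.8825)² · 187.079 / (1302 · 1619) = 45.6033 K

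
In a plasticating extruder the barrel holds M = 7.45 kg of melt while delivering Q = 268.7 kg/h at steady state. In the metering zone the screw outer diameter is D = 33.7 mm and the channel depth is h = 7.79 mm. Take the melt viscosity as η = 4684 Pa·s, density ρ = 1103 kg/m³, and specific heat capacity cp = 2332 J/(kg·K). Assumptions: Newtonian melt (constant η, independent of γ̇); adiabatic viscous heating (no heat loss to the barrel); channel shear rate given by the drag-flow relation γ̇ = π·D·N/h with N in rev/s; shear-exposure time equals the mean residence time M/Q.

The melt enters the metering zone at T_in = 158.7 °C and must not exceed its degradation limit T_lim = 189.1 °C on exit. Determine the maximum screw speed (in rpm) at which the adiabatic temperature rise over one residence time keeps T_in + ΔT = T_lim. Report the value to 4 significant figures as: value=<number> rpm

Q_s = Q / 3600 = 268.7 / 3600 = 0.0746389 kg/s
Mean residence time: t_res = M/Q_s = 7.45 kg / 0.0746389 kg/s = 99.8139 s
Convert to metres: D = 0.0337 m, h = 0.00779 m
ΔT_a = T_lim − T_in = 189.1 − 158.7 = 30.4 K
γ̇_max² = ΔT_a·ρ·cp/(η·t_res) = 30.4·1103·2332/(4684·99.8139) = 167.251 s⁻²
Take the square root: γ̇_max = √(167.251) = 12.9326 s⁻¹
N_max = γ̇_max·h / (π·D) = 12.9326 · 0.00779 / (π · 0.0337) = 0.951574 rev/s = 57.0944 rpm

value=57.09 rpm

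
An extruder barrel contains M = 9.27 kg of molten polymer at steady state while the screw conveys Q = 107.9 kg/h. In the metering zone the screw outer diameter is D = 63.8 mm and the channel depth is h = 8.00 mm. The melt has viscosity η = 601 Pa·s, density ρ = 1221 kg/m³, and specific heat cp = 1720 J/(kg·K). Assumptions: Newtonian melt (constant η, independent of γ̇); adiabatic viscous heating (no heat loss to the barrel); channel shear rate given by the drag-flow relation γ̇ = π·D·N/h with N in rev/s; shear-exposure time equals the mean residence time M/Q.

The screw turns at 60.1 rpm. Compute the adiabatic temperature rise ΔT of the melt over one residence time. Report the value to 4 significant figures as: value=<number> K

Q_s = Q / 3600 = 107.9 / 3600 = 0.0299722 kg/s
t_res = M / Q_s = 9.27 ÷ 0.0299722 = 309.286 s
Convert to SI: D = 0.0638 m, h = 0.008 m, N = 60.1/60 = 1.00167 rev/s
Shear rate: γ̇ = πDN/h = π·0.0638·1.00167/0.008 = 25.096 s⁻¹
Adiabatic rise: ΔT = η γ̇² t_res / (ρ cp) = 601·(25.096)²·309.286 / (1221·1720) = 55.7441 K

value=55.74 K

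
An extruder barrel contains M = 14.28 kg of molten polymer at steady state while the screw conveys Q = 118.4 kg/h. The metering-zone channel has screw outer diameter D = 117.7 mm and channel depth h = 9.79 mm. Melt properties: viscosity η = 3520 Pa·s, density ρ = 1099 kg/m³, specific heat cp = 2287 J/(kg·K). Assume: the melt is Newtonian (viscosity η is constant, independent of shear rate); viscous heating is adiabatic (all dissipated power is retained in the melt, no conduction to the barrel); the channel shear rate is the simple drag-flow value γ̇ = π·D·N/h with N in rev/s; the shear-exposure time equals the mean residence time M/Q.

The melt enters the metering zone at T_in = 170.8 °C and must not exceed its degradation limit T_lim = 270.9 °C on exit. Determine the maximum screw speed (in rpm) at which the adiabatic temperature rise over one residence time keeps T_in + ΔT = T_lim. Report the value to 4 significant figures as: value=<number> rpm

value=20.38 rpm

Convert throughput: Q = 118.4 kg/h = 118.4/3600 = 0.0328889 kg/s
t_res = M / Q_s = 14.28 ÷ 0.0328889 = 434.189 s
Convert to metres: D = 0.1177 m, h = 0.00979 m
Allowable rise: ΔT_a = T_lim − T_in = 270.9 − 170.8 = 100.1 K
γ̇_max² = ΔT_a·ρ·cp / (η·t_res) = [100.1 × 1099 × 2287] / [3520 × 434.189] = 164.618 s⁻²
γ̇_max = sqrt(164.618) = 12.8303 s⁻¹
N_max = γ̇_max h / (πD) = 12.8303·0.00979/(π·0.1177) = 0.339699 rev/s → ×60 = 20.382 rpm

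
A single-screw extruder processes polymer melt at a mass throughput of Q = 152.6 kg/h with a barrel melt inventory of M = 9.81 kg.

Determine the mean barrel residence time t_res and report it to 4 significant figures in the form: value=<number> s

Convert throughput: Q = 152.6 kg/h = 152.6/3600 = 0.0423889 kg/s
t_res = M / Q_s = 9.81 ÷ 0.0423889 = 231.429 s

value=231.4 s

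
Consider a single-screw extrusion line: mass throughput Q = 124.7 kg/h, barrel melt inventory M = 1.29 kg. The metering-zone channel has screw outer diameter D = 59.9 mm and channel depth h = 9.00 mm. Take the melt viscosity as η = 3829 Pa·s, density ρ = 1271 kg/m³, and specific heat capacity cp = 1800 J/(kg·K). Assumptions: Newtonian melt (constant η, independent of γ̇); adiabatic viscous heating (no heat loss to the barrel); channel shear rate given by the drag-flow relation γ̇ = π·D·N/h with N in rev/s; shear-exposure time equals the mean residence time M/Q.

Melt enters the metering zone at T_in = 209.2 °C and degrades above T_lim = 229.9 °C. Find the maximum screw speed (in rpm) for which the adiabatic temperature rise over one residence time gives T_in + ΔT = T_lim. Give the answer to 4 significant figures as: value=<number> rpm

value=52.29 rpm

Throughput in SI: Q_s = 124.7 kg/h ÷ 3600 s/h = 0.0346389 kg/s
t_res = M / Q_s = 1.29 / 0.0346389 = 37.2414 s
Geometry in SI: D = 59.9 mm → 0.0599 m, h = 9.00 mm → 0.009 m
Allowable rise: ΔT_a = T_lim − T_in = 229.9 − 209.2 = 20.7 K
γ̇_max² = ΔT_a·ρ·cp / (η·t_res) = [20.7 × 1271 × 1800] / [3829 × 37.2414] = 332.106 s⁻²
γ̇_max = √332.106 = 18.2238 s⁻¹
Solve γ̇ = πDN/h for N: N_max = γ̇_max·h/(π·D) = 18.2238 × 0.009 / (π × 0.0599) = 0.871574 rev/s = 52.2945 rpm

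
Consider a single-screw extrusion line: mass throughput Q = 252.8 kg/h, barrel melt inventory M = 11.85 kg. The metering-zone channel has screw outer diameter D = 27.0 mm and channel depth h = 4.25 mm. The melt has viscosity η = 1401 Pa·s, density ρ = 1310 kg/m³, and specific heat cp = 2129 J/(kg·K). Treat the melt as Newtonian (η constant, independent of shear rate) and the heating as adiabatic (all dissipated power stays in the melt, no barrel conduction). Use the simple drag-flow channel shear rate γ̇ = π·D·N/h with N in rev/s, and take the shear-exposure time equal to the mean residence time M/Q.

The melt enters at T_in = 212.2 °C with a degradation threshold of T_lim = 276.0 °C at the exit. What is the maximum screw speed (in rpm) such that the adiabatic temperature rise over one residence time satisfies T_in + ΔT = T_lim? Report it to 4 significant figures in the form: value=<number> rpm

Throughput in SI: Q_s = 252.8 kg/h ÷ 3600 s/h = 0.0702222 kg/s
t_res = M / Q_s = 11.85 / 0.0702222 = 168.75 s
Geometry in SI: D = 27.0 mm → 0.027 m, h = 4.25 mm → 0.00425 m
ΔT_a = T_lim − T_in = 276.0 °C − 212.2 °C = 63.8 K
γ̇_max² = ΔT_a·ρ·cp/(η·t_res) = 63.8·1310·2129/(1401·168.75) = 752.637 s⁻²
γ̇_max = √752.637 = 27.4342 s⁻¹
N_max = γ̇_max h / (πD) = 27.4342·0.00425/(π·0.027) = 1.37457 rev/s → ×60 = 82.4744 rpm

value=82.47 rpm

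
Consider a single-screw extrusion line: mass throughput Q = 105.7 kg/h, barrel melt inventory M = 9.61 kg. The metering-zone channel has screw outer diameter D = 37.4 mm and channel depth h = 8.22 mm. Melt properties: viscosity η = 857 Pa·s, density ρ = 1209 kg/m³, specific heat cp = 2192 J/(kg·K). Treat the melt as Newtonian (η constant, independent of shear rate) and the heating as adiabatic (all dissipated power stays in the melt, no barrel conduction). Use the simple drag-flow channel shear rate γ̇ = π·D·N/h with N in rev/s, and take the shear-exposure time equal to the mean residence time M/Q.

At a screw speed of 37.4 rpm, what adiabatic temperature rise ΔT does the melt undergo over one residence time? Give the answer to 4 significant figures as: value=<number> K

value=8.402 K

Convert throughput: Q = 105.7 kg/h = 105.7/3600 = 0.0293611 kg/s
t_res = M / Q_s = 9.61 / 0.0293611 = 327.304 s
Convert to SI: D = 0.0374 m, h = 0.00822 m, N = 37.4/60 = 0.623333 rev/s
Shear rate: γ̇ = πDN/h = π·0.0374·0.623333/0.00822 = 8.90984 s⁻¹
Adiabatic rise: ΔT = η γ̇² t_res / (ρ cp) = 857·(8.90984)²·327.304 / (1209·2192) = 8.40243 K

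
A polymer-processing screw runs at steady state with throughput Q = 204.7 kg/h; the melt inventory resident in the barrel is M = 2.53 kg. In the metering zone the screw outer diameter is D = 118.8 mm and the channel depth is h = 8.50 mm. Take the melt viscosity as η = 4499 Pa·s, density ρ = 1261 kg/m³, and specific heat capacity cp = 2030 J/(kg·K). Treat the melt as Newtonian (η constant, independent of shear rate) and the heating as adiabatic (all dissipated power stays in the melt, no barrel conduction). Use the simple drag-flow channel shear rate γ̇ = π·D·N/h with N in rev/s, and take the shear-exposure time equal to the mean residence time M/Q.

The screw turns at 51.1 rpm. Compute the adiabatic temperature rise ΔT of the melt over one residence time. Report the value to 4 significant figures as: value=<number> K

Throughput in SI: Q_s = 204.7 kg/h ÷ 3600 s/h = 0.0568611 kg/s
t_res = M / Q_s = 2.53 / 0.0568611 = 44.4944 s
Convert to SI: D = 0.1188 m, h = 0.0085 m, N = 51.1/60 = 0.851667 rev/s
Shear rate: γ̇ = πDN/h = π·0.1188·0.851667/0.0085 = 37.3953 s⁻¹
ΔT = η·γ̇²·t_res/(ρ·cp) = [4499 × 37.3953² × 44.4944] / [1261 × 2030] = 109.356 K

value=109.4 K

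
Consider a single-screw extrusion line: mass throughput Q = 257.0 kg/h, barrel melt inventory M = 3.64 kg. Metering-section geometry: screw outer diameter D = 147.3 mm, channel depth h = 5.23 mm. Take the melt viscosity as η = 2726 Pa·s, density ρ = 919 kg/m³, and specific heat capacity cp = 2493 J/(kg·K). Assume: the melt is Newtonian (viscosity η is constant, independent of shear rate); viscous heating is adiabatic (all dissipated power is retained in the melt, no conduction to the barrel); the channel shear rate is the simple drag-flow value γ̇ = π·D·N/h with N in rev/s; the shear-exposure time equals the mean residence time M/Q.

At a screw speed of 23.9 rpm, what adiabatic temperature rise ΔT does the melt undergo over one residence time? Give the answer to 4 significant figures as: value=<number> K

Q_s = Q / 3600 = 257.0 / 3600 = 0.0713889 kg/s
Mean residence time: t_res = M/Q_s = 3.64 kg / 0.0713889 kg/s = 50.9883 s
Geometry in metres: D = 147.3 mm → 0.1473 m, h = 5.23 mm → 0.00523 m; screw speed N = 23.9 rpm = 0.398333 rev/s
γ̇ = π·D·N / h = π · 0.1473 · 0.398333 / 0.00523 = 35.245 s⁻¹
ΔT = η·γ̇²·t_res/(ρ·cp) = [2726 × 35.245² × 50.9883] / [919 × 2493] = 75.3623 K

value=75.36 K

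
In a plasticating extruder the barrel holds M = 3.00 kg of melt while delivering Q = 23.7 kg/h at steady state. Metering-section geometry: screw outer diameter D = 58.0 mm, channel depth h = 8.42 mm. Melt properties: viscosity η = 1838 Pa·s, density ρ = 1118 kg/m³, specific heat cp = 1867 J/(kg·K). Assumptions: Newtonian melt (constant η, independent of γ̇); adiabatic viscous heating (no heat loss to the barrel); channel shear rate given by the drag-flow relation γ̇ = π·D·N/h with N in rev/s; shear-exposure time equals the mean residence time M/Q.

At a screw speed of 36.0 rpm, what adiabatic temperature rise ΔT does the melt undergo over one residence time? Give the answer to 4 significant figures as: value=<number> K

Convert throughput: Q = 23.7 kg/h = 23.7/3600 = 0.00658333 kg/s
t_res = M / Q_s = 3.00 / 0.00658333 = 455.696 s
D = 58.0 mm = 0.058 m;  h = 8.42 mm = 0.00842 m;  N = 36.0 rpm / 60 = 0.6 rev/s
γ̇ = π·D·N / h = π · 0.058 · 0.6 / 0.00842 = 12.9843 s⁻¹
ΔT = η·γ̇²·t_res/(ρ·cp) = [1838 × 12.9843² × 455.696] / [1118 × 1867] = 67.6502 K

value=67.65 K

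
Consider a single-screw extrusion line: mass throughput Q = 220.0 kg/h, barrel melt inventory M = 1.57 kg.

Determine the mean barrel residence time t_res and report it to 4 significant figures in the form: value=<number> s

Convert throughput: Q = 220.0 kg/h = 220.0/3600 = 0.0611111 kg/s
Mean residence time: t_res = M/Q_s = 1.57 kg / 0.0611111 kg/s = 25.6909 s

value=25.69 s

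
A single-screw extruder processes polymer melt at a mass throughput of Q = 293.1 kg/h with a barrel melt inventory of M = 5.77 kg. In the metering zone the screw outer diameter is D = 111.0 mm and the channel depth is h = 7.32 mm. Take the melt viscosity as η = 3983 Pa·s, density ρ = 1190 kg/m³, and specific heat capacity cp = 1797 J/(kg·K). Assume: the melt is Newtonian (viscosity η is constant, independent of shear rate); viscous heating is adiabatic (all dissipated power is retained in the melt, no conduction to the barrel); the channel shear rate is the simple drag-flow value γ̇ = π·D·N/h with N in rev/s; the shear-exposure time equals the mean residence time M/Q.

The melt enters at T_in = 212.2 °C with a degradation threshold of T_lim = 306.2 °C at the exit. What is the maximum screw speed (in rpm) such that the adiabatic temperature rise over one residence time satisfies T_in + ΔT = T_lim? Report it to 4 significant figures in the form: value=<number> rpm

Throughput in SI: Q_s = 293.1 kg/h ÷ 3600 s/h = 0.0814167 kg/s
t_res = M / Q_s = 5.77 / 0.0814167 = 70.87 s
Convert to metres: D = 0.111 m, h = 0.00732 m
ΔT_a = T_lim − T_in = 306.2 − 212.2 = 94 K
γ̇_max² = ΔT_a·ρ·cp / (η·t_res) = [94 × 1190 × 1797] / [3983 × 70.87] = 712.115 s⁻²
γ̇_max = √712.115 = 26.6855 s⁻¹
N_max = γ̇_max·h / (π·D) = 26.6855 · 0.00732 / (π · 0.111) = 0.560162 rev/s = 33.6097 rpm

value=33.61 rpm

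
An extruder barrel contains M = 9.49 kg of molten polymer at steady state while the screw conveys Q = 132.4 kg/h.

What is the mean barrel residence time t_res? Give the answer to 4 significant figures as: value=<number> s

Convert throughput: Q = 132.4 kg/h = 132.4/3600 = 0.0367778 kg/s
Mean residence time: t_res = M/Q_s = 9.49 kg / 0.0367778 kg/s = 258.036 s

value=258.0 s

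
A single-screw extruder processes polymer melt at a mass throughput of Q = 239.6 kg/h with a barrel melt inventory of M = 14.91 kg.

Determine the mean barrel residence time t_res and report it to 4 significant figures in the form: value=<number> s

Q_s = Q / 3600 = 239.6 / 3600 = 0.0665556 kg/s
t_res = M / Q_s = 14.91 / 0.0665556 = 224.023 s

value=224.0 s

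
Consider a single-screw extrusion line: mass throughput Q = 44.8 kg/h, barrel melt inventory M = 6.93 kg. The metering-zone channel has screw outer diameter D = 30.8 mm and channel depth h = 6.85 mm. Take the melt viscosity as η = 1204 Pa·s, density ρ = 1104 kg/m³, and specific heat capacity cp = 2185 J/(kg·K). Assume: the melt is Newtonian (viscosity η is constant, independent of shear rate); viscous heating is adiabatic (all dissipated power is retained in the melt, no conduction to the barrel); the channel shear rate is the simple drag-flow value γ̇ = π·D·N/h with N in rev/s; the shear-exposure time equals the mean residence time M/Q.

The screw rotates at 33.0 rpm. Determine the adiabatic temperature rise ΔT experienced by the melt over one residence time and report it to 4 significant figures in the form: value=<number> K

value=16.78 K

Q_s = Q / 3600 = 44.8 / 3600 = 0.0124444 kg/s
t_res = M / Q_s = 6.93 / 0.0124444 = 556.875 s
Geometry in metres: D = 30.8 mm → 0.0308 m, h = 6.85 mm → 0.00685 m; screw speed N = 33.0 rpm = 0.55 rev/s
γ̇ = π D N / h = (π)(0.0308)(0.55) / 0.00685 = 7.76914 s⁻¹
ΔT = η·γ̇²·t_res/(ρ·cp) = [1204 × 7.76914² × 556.875] / [1104 × 2185] = 16.7768 K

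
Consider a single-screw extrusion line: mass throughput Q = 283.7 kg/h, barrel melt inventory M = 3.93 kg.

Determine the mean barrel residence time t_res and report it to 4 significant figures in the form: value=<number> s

value=49.87 s

Convert throughput: Q = 283.7 kg/h = 283.7/3600 = 0.0788056 kg/s
Mean residence time: t_res = M/Q_s = 3.93 kg / 0.0788056 kg/s = 49.8696 s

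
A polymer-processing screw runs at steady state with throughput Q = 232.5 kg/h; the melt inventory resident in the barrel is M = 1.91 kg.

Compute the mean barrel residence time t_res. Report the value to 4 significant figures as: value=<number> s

value=29.57 s

Q_s = Q / 3600 = 232.5 / 3600 = 0.0645833 kg/s
t_res = M / Q_s = 1.91 ÷ 0.0645833 = 29.5742 s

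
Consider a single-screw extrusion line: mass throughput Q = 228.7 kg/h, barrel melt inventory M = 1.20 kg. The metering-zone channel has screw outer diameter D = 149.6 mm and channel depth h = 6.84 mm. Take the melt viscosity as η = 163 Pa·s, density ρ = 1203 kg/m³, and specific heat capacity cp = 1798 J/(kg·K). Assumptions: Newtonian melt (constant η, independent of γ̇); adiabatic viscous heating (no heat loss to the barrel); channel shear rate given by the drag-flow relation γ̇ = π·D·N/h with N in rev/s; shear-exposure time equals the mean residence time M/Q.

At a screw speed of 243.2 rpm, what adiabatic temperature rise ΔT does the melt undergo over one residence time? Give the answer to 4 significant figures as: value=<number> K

value=110.4 K

Convert throughput: Q = 228.7 kg/h = 228.7/3600 = 0.0635278 kg/s
t_res = M / Q_s = 1.20 ÷ 0.0635278 = 18.8894 s
Geometry in metres: D = 149.6 mm → 0.1496 m, h = 6.84 mm → 0.00684 m; screw speed N = 243.2 rpm = 4.05333 rev/s
Shear rate: γ̇ = πDN/h = π·0.1496·4.05333/0.00684 = 278.508 s⁻¹
Adiabatic rise: ΔT = η γ̇² t_res / (ρ cp) = 163·(278.508)²·18.8894 / (1203·1798) = 110.414 K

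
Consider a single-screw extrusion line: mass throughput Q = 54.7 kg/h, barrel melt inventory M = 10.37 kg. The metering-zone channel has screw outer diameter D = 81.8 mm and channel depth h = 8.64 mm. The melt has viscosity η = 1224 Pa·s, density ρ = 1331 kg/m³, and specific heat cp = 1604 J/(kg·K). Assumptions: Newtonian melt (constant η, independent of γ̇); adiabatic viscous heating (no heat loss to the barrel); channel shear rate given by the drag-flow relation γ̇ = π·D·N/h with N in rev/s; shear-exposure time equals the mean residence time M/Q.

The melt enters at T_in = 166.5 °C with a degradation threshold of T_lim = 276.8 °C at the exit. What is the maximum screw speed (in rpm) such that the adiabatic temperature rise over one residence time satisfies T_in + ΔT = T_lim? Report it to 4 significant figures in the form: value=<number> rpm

Q_s = Q / 3600 = 54.7 / 3600 = 0.0151944 kg/s
Mean residence time: t_res = M/Q_s = 10.37 kg / 0.0151944 kg/s = 682.486 s
Geometry in SI: D = 81.8 mm → 0.0818 m, h = 8.64 mm → 0.00864 m
ΔT_a = T_lim − T_in = 276.8 − 166.5 = 110.3 K
γ̇_max² = ΔT_a·ρ·cp / (η·t_res) = [110.3 × 1331 × 1604] / [1224 × 682.486] = 281.892 s⁻²
γ̇_max = √281.892 = 16.7896 s⁻¹
N_max = γ̇_max h / (πD) = 16.7896·0.00864/(π·0.0818) = 0.564484 rev/s → ×60 = 33.8691 rpm

value=33.87 rpm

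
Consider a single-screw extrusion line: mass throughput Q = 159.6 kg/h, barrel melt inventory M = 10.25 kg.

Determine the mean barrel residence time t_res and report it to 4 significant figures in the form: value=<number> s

Q_s = Q / 3600 = 159.6 / 3600 = 0.0443333 kg/s
t_res = M / Q_s = 10.25 ÷ 0.0443333 = 231.203 s

value=231.2 s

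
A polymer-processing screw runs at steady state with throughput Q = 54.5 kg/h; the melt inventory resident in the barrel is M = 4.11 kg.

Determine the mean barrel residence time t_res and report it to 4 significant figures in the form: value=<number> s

Q_s = Q / 3600 = 54.5 / 3600 = 0.0151389 kg/s
Mean residence time: t_res = M/Q_s = 4.11 kg / 0.0151389 kg/s = 271.486 s

value=271.5 s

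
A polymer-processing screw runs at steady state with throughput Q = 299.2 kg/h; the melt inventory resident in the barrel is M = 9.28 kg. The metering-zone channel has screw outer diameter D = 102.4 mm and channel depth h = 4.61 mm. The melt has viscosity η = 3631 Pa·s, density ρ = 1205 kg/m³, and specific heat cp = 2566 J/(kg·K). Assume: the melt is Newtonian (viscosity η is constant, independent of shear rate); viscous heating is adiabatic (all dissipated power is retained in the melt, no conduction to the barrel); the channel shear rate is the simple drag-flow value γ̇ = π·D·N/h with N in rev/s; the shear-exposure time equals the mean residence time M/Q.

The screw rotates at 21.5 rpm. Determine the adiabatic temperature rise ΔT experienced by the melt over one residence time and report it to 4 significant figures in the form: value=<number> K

value=81.99 K

Convert throughput: Q = 299.2 kg/h = 299.2/3600 = 0.0831111 kg/s
t_res = M / Q_s = 9.28 / 0.0831111 = 111.658 s
Convert to SI: D = 0.1024 m, h = 0.00461 m, N = 21.5/60 = 0.358333 rev/s
γ̇ = π·D·N / h = π · 0.1024 · 0.358333 / 0.00461 = 25.0055 s⁻¹
Adiabatic rise: ΔT = η γ̇² t_res / (ρ cp) = 3631·(25.0055)²·111.658 / (1205·2566) = 81.9867 K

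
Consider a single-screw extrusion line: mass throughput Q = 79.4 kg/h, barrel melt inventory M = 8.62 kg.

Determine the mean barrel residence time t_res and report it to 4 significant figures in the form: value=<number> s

Throughput in SI: Q_s = 79.4 kg/h ÷ 3600 s/h = 0.0220556 kg/s
t_res = M / Q_s = 8.62 / 0.0220556 = 390.831 s

value=390.8 s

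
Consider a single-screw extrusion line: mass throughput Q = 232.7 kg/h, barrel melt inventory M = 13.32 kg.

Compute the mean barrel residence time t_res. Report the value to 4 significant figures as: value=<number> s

Q_s = Q / 3600 = 232.7 / 3600 = 0.0646389 kg/s
Mean residence time: t_res = M/Q_s = 13.32 kg / 0.0646389 kg/s = 206.068 s

value=206.1 s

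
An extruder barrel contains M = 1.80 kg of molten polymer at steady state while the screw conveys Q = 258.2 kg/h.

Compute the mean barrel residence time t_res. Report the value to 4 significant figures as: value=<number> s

value=25.10 s

Q_s = Q / 3600 = 258.2 / 3600 = 0.0717222 kg/s
Mean residence time: t_res = M/Q_s = 1.80 kg / 0.0717222 kg/s = 25.0968 s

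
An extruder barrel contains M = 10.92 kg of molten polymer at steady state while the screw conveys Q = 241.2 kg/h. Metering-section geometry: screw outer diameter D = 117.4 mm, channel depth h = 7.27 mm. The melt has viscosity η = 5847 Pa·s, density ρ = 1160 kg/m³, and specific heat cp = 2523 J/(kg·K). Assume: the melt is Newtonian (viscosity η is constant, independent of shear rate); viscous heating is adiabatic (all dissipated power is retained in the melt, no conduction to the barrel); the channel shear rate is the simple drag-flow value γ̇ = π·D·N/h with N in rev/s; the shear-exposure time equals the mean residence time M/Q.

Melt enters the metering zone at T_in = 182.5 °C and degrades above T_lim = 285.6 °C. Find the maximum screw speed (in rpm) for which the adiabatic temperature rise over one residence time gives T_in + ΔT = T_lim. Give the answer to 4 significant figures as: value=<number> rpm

value=21.04 rpm

Throughput in SI: Q_s = 241.2 kg/h ÷ 3600 s/h = 0.067 kg/s
t_res = M / Q_s = 10.92 ÷ 0.067 = 162.985 s
Convert to metres: D = 0.1174 m, h = 0.00727 m
ΔT_a = T_lim − T_in = 285.6 − 182.5 = 103.1 K
γ̇_max² = ΔT_a·ρ·cp / (η·t_res) = [103.1 × 1160 × 2523] / [5847 × 162.985] = 316.631 s⁻²
γ̇_max = sqrt(316.631) = 17.7941 s⁻¹
N_max = γ̇_max h / (πD) = 17.7941·0.00727/(π·0.1174) = 0.350746 rev/s → ×60 = 21.0448 rpm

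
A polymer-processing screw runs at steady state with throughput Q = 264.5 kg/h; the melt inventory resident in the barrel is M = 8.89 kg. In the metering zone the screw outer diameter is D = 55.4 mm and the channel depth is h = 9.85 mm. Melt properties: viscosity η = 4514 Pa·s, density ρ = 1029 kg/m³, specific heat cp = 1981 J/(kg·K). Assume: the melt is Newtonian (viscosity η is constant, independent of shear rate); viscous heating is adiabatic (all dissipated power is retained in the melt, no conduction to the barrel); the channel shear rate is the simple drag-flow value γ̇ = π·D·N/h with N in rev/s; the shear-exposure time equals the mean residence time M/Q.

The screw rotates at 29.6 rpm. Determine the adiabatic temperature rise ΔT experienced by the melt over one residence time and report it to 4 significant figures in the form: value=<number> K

value=20.36 K

Throughput in SI: Q_s = 264.5 kg/h ÷ 3600 s/h = 0.0734722 kg/s
t_res = M / Q_s = 8.89 / 0.0734722 = 120.998 s
Geometry in metres: D = 55.4 mm → 0.0554 m, h = 9.85 mm → 0.00985 m; screw speed N = 29.6 rpm = 0.493333 rev/s
γ̇ = π D N / h = (π)(0.0554)(0.493333) / 0.00985 = 8.71694 s⁻¹
ΔT = η·γ̇²·t_res/(ρ·cp) = [4514 × 8.71694² × 120.998] / [1029 × 1981] = 20.3595 K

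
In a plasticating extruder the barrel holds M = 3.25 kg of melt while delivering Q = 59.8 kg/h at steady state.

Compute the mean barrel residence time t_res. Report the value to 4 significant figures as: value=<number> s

Convert throughput: Q = 59.8 kg/h = 59.8/3600 = 0.0166111 kg/s
t_res = M / Q_s = 3.25 ÷ 0.0166111 = 195.652 s

value=195.7 s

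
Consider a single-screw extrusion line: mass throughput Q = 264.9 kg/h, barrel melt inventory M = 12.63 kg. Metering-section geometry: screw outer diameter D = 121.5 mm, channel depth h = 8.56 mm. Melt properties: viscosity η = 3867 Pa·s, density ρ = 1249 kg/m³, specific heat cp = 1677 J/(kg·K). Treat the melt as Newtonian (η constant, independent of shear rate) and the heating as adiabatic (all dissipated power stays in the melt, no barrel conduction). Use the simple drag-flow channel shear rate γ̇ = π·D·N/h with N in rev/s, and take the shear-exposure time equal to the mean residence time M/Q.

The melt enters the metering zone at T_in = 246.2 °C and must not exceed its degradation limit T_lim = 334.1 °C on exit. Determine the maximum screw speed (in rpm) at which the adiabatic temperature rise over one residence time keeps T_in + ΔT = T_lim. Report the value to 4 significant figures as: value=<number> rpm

value=22.41 rpm

Q_s = Q / 3600 = 264.9 / 3600 = 0.0735833 kg/s
t_res = M / Q_s = 12.63 / 0.0735833 = 171.642 s
Convert to metres: D = 0.1215 m, h = 0.00856 m
Allowable rise: ΔT_a = T_lim − T_in = 334.1 − 246.2 = 87.9 K
Invert ΔT = ηγ̇²t_res/(ρcp) for γ̇: γ̇_max² = ΔT_a ρ cp / (η t_res) = 87.9·1249·1677 / (3867·171.642) = 277.387 s⁻²
γ̇_max = sqrt(277.387) = 16.6549 s⁻¹
N_max = γ̇_max h / (πD) = 16.6549·0.00856/(π·0.1215) = 0.3735 rev/s → ×60 = 22.41 rpm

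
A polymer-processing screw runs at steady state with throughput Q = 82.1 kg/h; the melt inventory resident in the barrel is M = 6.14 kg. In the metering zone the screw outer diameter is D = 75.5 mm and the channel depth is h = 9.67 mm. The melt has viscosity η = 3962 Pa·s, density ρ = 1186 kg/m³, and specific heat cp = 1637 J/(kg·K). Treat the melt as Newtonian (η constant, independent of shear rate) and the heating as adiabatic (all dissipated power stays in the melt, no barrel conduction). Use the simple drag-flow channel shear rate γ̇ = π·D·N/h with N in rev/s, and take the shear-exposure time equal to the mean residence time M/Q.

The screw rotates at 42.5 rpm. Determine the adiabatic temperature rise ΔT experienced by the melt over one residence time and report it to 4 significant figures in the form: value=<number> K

value=165.9 K

Q_s = Q / 3600 = 82.1 / 3600 = 0.0228056 kg/s
t_res = M / Q_s = 6.14 / 0.0228056 = 269.233 s
Convert to SI: D = 0.0755 m, h = 0.00967 m, N = 42.5/60 = 0.708333 rev/s
γ̇ = π·D·N / h = π · 0.0755 · 0.708333 / 0.00967 = 17.3743 s⁻¹
ΔT = η·γ̇²·t_res / (ρ·cp) = 3962 · (17.3743)² · 269.233 / (1186 · 1637) = 165.854 K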